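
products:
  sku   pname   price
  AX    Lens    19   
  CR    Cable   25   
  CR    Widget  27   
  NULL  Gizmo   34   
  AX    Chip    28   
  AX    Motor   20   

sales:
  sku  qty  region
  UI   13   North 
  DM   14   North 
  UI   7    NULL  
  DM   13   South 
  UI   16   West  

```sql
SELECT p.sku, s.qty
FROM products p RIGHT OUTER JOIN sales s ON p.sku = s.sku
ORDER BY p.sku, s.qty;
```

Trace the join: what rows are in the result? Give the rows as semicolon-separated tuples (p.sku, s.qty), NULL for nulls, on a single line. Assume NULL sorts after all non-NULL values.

RIGHT JOIN keeps every row from `sales`; unmatched rows get NULL for `products`'s columns.
Matching on p.sku = s.sku. A NULL in a compared column never satisfies the condition.
Matched pairs: 0; unmatched s rows kept: 5.

(NULL, 7); (NULL, 13); (NULL, 13); (NULL, 14); (NULL, 16)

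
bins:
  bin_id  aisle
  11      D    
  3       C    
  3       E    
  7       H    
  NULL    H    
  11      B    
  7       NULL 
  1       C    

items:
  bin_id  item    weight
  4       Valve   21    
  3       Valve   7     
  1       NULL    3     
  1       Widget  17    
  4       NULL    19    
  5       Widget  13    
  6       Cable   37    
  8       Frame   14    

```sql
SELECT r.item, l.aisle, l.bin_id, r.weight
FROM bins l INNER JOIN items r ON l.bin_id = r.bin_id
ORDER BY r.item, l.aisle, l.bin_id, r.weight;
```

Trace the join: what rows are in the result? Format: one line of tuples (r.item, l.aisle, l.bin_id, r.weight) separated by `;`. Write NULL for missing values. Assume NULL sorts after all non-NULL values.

(Valve, C, 3, 7); (Valve, E, 3, 7); (Widget, C, 1, 17); (NULL, C, 1, 3)

INNER JOIN keeps only pairs where the ON condition holds.
Matching on l.bin_id = r.bin_id. A NULL in a compared column never satisfies the condition.
- l (bin_id=11) has no partner → excluded.
- l (bin_id=3) pairs with 1 row(s) of r.
- l (bin_id=3) pairs with 1 row(s) of r.
- l (bin_id=7) has no partner → excluded.
- l (bin_id=NULL) has no partner → excluded.
- l (bin_id=11) has no partner → excluded.
- l (bin_id=7) has no partner → excluded.
- l (bin_id=1) pairs with 2 row(s) of r.
After projecting and ordering:
r.item | l.aisle | l.bin_id | r.weight
Valve | C | 3 | 7
Valve | E | 3 | 7
Widget | C | 1 | 17
NULL | C | 1 | 3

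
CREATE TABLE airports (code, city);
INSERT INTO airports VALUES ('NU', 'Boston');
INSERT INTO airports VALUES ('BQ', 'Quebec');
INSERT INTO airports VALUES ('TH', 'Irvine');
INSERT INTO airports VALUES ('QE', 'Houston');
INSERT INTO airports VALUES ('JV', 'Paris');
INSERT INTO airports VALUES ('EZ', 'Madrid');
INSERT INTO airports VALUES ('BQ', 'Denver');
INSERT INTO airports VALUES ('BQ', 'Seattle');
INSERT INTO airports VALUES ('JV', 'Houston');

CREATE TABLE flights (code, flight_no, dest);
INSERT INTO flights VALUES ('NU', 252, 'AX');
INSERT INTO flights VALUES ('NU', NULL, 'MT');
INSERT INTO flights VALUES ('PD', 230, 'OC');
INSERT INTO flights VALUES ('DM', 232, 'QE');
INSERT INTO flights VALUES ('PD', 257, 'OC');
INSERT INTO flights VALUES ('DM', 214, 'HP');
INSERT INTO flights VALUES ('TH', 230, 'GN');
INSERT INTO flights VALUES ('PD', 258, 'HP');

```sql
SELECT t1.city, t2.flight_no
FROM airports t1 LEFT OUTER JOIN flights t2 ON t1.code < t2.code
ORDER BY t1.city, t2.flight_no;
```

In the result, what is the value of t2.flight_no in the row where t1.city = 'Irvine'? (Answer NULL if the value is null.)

NULL

LEFT JOIN keeps every row from `airports`; unmatched rows get NULL for `flights`'s columns.
Matching on t1.code < t2.code.
- t1[0] code=NU → 4 match(es) in t2 → 4 row(s).
- t1[1] code=BQ → 8 match(es) in t2 → 8 row(s).
- t1[2] code=TH → no match; kept with NULLs on the t2 side.
- t1[3] code=QE → 1 match(es) in t2 → 1 row(s).
- t1[4] code=JV → 6 match(es) in t2 → 6 row(s).
- t1[5] code=EZ → 6 match(es) in t2 → 6 row(s).
- t1[6] code=BQ → 8 match(es) in t2 → 8 row(s).
- t1[7] code=BQ → 8 match(es) in t2 → 8 row(s).
- t1[8] code=JV → 6 match(es) in t2 → 6 row(s).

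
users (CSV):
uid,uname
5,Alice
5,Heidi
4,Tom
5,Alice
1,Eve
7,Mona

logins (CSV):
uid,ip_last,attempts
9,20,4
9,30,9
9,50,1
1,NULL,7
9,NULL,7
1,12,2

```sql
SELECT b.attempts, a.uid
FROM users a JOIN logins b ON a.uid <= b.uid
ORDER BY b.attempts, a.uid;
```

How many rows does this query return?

26

INNER JOIN keeps only pairs where the ON condition holds.
Matching on a.uid <= b.uid.
Matched pairs: 26.
Total: 26 rows.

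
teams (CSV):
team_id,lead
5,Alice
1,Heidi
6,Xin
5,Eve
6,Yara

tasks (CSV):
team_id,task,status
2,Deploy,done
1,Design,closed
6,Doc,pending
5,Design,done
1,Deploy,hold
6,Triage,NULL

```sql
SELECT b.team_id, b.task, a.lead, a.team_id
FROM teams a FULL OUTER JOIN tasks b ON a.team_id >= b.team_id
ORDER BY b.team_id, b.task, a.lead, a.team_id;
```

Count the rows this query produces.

22

FULL OUTER JOIN keeps every row from both sides; unmatched rows get NULL for the other side's columns.
Matching on a.team_id >= b.team_id.
Matched pairs: 22; unmatched a rows kept: 0; unmatched b rows kept: 0.
Total: 22 rows.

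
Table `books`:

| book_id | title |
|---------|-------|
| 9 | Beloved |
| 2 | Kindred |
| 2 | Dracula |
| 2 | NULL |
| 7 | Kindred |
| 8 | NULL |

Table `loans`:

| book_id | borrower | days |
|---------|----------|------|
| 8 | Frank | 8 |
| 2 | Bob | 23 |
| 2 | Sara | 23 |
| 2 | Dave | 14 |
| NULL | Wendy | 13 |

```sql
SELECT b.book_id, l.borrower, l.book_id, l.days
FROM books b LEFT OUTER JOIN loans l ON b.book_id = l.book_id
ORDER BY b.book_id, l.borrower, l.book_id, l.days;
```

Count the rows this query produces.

12

LEFT JOIN keeps every row from `books`; unmatched rows get NULL for `loans`'s columns.
Matching on b.book_id = l.book_id. A NULL in a compared column never satisfies the condition.
Matched pairs: 10; unmatched b rows kept: 2.
Total: 10 matched + 2 padded = 12 rows.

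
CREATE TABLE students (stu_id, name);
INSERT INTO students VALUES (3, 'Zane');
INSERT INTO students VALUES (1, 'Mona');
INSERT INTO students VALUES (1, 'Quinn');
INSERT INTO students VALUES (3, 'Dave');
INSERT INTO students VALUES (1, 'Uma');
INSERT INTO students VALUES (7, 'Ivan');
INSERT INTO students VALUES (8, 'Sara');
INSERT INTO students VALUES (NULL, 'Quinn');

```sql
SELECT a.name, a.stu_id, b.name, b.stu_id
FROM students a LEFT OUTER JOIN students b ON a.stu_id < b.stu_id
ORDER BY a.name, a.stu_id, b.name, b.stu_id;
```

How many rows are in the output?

19

LEFT JOIN keeps every row from `students a`; unmatched rows get NULL for `students b`'s columns.
Matching on a.stu_id < b.stu_id. A NULL in a compared column never satisfies the condition.
- stu_id=3: 2 matching b row(s), so 2 row(s) emitted.
- stu_id=1: 4 matching b row(s), so 4 row(s) emitted.
- stu_id=1: 4 matching b row(s), so 4 row(s) emitted.
- stu_id=3: 2 matching b row(s), so 2 row(s) emitted.
- stu_id=1: 4 matching b row(s), so 4 row(s) emitted.
- stu_id=7: 1 matching b row(s), so 1 row(s) emitted.
- stu_id=8: no b row matches, row kept with b columns NULL.
- stu_id=NULL: no b row matches, row kept with b columns NULL.
Total: 17 matched + 2 padded = 19 rows.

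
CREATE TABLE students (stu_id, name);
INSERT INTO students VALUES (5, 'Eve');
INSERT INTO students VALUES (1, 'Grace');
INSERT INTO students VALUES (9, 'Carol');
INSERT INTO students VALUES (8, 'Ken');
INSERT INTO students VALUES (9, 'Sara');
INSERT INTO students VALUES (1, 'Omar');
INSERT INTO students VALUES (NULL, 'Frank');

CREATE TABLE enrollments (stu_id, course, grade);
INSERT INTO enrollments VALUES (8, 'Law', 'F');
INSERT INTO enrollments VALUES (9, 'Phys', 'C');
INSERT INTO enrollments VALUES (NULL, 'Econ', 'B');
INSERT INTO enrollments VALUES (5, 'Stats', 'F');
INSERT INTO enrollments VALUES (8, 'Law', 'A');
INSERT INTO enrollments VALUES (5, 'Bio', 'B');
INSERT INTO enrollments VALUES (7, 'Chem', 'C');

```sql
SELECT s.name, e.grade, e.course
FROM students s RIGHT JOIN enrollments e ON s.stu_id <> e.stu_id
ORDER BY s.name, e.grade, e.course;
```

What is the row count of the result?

31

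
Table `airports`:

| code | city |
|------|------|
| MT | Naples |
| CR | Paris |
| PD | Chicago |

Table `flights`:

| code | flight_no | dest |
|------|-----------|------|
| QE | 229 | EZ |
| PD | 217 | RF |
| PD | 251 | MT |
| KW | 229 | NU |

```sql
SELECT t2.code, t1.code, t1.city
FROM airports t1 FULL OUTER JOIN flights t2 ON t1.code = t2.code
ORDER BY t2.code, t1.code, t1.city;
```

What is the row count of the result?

6

FULL OUTER JOIN keeps every row from both sides; unmatched rows get NULL for the other side's columns.
Matching on t1.code = t2.code.
- code=MT: no t2 row matches, row kept with t2 columns NULL.
- code=CR: no t2 row matches, row kept with t2 columns NULL.
- code=PD: 2 matching t2 row(s), so 2 row(s) emitted.
- 2 t2 row(s) had no t1 match → kept, t1 columns NULL.
Total: 2 matched + 4 padded = 6 rows.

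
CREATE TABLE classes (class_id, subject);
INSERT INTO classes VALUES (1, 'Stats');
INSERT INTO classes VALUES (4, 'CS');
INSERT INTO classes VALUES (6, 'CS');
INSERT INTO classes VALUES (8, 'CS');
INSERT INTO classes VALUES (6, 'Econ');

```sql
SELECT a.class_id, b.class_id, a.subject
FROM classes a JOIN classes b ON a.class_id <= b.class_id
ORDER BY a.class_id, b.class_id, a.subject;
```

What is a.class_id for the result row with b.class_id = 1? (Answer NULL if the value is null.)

INNER JOIN keeps only pairs where the ON condition holds.
Matching on a.class_id <= b.class_id.
Matched pairs: 16.

1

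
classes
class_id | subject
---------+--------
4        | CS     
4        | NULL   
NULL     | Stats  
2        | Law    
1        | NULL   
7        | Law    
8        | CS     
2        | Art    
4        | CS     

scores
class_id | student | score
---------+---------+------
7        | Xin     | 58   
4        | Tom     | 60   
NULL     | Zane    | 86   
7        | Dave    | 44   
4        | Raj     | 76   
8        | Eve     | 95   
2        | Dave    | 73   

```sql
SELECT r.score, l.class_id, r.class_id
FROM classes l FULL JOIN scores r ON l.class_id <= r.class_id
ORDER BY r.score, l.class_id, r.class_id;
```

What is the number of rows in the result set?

39

FULL OUTER JOIN keeps every row from both sides; unmatched rows get NULL for the other side's columns.
Matching on l.class_id <= r.class_id. A NULL in a compared column never satisfies the condition.
Matched pairs: 37; unmatched l rows kept: 1; unmatched r rows kept: 1.
Total: 37 matched + 2 padded = 39 rows.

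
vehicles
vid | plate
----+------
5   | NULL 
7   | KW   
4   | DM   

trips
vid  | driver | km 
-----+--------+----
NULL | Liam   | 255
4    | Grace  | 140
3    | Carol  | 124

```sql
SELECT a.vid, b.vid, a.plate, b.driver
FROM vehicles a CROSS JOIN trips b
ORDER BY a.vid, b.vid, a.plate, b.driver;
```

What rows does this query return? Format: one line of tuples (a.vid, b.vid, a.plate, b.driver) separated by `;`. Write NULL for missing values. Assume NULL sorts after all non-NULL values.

CROSS JOIN pairs every row of `vehicles` with every row of `trips`: 3 × 3 = 9 rows.
After projecting and ordering:
a.vid | b.vid | a.plate | b.driver
4 | 3 | DM | Carol
4 | 4 | DM | Grace
4 | NULL | DM | Liam
5 | 3 | NULL | Carol
5 | 4 | NULL | Grace
5 | NULL | NULL | Liam
7 | 3 | KW | Carol
7 | 4 | KW | Grace
7 | NULL | KW | Liam

(4, 3, DM, Carol); (4, 4, DM, Grace); (4, NULL, DM, Liam); (5, 3, NULL, Carol); (5, 4, NULL, Grace); (5, NULL, NULL, Liam); (7, 3, KW, Carol); (7, 4, KW, Grace); (7, NULL, KW, Liam)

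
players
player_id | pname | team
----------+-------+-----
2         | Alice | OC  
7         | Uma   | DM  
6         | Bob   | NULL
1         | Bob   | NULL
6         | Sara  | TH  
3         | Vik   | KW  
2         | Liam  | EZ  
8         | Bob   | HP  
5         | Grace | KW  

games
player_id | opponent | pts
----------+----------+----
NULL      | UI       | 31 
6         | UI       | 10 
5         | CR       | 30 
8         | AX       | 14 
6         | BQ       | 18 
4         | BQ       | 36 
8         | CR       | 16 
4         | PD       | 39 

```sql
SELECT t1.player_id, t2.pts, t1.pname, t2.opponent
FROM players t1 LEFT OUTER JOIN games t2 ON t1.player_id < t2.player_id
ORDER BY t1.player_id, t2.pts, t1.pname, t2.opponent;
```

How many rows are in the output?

39

LEFT JOIN keeps every row from `players`; unmatched rows get NULL for `games`'s columns.
Matching on t1.player_id < t2.player_id. A NULL in a compared column never satisfies the condition.
Matched pairs: 38; unmatched t1 rows kept: 1.
Total: 38 matched + 1 padded = 39 rows.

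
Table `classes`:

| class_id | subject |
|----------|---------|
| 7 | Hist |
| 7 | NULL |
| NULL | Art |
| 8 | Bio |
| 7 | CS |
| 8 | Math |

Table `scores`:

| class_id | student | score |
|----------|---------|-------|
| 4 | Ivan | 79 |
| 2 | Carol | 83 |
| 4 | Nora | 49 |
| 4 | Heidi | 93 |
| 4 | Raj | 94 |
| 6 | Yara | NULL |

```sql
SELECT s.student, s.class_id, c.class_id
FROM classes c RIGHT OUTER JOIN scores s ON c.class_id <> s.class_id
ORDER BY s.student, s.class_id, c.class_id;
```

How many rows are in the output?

RIGHT JOIN keeps every row from `scores`; unmatched rows get NULL for `classes`'s columns.
Matching on c.class_id <> s.class_id. A NULL in a compared column never satisfies the condition.
- c (class_id=7) pairs with 6 row(s) of s.
- c (class_id=7) pairs with 6 row(s) of s.
- c (class_id=NULL) has no partner in s.
- c (class_id=8) pairs with 6 row(s) of s.
- c (class_id=7) pairs with 6 row(s) of s.
- c (class_id=8) pairs with 6 row(s) of s.
- every s row matched at least one c row.
Total: 30 rows.

30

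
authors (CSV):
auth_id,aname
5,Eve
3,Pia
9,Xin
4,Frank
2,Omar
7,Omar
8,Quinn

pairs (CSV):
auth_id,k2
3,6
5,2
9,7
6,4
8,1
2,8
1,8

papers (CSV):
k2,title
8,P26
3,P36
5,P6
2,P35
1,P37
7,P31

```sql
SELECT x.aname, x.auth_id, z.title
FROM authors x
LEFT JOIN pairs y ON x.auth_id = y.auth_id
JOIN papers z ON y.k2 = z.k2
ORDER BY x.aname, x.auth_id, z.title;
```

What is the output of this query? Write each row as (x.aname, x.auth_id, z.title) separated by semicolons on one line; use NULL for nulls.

(Eve, 5, P35); (Omar, 2, P26); (Quinn, 8, P37); (Xin, 9, P31)

Step 1 — x LEFT JOIN y on auth_id → 7 row(s).
Then INNER JOIN `papers z` on k2: keep only rows whose y.k2 appears in z.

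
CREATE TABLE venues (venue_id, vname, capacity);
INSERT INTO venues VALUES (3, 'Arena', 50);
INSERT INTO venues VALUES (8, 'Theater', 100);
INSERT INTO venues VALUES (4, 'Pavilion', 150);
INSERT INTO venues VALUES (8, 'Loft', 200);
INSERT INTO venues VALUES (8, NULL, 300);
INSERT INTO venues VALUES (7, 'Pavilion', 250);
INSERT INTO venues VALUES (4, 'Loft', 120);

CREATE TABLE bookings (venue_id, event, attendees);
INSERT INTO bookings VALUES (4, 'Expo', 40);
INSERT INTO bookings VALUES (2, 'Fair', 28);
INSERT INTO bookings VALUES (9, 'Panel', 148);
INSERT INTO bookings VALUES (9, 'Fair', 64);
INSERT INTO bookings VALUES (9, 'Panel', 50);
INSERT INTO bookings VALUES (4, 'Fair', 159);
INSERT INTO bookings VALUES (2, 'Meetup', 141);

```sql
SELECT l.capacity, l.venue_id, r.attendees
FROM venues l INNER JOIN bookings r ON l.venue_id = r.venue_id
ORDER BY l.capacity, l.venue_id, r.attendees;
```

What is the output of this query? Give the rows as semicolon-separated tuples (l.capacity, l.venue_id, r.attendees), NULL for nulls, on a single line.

(120, 4, 40); (120, 4, 159); (150, 4, 40); (150, 4, 159)

INNER JOIN keeps only pairs where the ON condition holds.
Matching on l.venue_id = r.venue_id.
Matched pairs: 4.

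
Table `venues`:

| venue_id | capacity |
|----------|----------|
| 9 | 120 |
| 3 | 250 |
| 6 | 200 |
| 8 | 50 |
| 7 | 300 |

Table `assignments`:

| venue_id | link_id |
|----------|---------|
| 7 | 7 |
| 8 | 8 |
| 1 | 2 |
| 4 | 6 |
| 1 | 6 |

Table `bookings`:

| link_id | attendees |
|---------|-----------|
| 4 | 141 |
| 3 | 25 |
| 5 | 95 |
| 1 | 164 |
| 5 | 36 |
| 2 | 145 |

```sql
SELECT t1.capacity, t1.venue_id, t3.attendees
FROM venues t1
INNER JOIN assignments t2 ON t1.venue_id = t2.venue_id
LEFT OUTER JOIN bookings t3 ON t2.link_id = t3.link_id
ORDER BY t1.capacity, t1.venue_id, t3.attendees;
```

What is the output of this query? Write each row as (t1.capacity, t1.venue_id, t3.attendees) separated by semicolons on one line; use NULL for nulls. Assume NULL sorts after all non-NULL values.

Evaluate left to right. First `venues t1 INNER JOIN assignments t2` on venue_id: 2 row(s).
Then LEFT JOIN `bookings t3` on link_id: each of those 2 rows is kept; rows whose t2.link_id has no match in t3 get NULL for t3's columns.

(50, 8, NULL); (300, 7, NULL)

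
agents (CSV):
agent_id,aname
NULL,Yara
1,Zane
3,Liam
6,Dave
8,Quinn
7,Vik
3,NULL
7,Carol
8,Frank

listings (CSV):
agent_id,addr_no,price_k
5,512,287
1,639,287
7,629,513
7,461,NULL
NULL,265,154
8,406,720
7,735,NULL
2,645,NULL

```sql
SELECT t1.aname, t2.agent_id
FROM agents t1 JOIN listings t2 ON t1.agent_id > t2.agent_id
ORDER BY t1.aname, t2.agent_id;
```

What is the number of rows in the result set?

INNER JOIN keeps only pairs where the ON condition holds.
Matching on t1.agent_id > t2.agent_id. A NULL in a compared column never satisfies the condition.
Matched pairs: 25.
Total: 25 rows.

25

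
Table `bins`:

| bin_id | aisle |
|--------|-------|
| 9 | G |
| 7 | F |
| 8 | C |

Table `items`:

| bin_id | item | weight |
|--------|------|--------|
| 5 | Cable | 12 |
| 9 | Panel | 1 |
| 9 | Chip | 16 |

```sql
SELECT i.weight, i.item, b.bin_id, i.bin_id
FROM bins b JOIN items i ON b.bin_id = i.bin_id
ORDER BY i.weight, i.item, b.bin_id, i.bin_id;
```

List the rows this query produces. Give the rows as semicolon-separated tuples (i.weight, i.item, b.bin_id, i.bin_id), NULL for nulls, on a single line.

INNER JOIN keeps only pairs where the ON condition holds.
Matching on b.bin_id = i.bin_id.
- b[0] bin_id=9 → 2 match(es) in i → 2 row(s).
- b[1] bin_id=7 → no match; dropped.
- b[2] bin_id=8 → no match; dropped.
After projecting and ordering:
i.weight | i.item | b.bin_id | i.bin_id
1 | Panel | 9 | 9
16 | Chip | 9 | 9

(1, Panel, 9, 9); (16, Chip, 9, 9)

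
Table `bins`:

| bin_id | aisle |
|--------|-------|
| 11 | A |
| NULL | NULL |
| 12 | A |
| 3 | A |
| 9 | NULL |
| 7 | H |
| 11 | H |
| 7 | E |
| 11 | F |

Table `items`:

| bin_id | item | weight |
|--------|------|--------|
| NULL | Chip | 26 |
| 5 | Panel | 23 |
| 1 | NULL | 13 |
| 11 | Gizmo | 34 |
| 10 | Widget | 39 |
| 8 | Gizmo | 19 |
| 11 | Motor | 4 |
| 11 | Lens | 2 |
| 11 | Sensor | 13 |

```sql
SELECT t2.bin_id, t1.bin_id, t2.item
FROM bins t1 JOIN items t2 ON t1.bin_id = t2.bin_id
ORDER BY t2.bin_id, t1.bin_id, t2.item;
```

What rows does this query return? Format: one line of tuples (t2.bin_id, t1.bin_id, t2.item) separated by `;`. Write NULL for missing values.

(11, 11, Gizmo); (11, 11, Gizmo); (11, 11, Gizmo); (11, 11, Lens); (11, 11, Lens); (11, 11, Lens); (11, 11, Motor); (11, 11, Motor); (11, 11, Motor); (11, 11, Sensor); (11, 11, Sensor); (11, 11, Sensor)

INNER JOIN keeps only pairs where the ON condition holds.
Matching on t1.bin_id = t2.bin_id. A NULL in a compared column never satisfies the condition.
Matched pairs: 12.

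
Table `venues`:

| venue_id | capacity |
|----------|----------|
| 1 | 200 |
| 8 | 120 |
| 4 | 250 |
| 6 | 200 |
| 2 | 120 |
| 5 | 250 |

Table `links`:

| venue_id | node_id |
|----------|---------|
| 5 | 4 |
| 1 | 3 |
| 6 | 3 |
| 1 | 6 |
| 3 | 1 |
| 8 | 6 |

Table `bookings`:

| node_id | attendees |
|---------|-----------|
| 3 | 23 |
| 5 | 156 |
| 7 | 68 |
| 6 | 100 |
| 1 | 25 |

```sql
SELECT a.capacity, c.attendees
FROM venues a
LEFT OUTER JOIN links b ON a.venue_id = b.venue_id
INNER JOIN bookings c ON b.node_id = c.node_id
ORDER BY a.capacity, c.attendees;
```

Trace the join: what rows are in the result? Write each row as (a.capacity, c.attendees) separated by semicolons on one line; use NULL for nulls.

(120, 100); (200, 23); (200, 23); (200, 100)

Joins associate left-to-right: venues LEFT JOIN links on venue_id gives 7 intermediate row(s).
Then INNER JOIN `bookings c` on node_id: keep only rows whose b.node_id appears in c.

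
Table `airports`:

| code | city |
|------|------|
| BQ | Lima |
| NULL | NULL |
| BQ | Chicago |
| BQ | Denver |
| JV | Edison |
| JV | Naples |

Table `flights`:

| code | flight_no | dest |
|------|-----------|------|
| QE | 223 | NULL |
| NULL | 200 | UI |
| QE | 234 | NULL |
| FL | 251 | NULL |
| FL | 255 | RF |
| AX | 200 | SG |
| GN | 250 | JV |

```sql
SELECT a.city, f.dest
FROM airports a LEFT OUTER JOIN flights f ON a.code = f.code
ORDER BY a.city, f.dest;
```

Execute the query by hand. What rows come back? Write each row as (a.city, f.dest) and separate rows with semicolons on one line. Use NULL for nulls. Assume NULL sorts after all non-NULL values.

LEFT JOIN keeps every row from `airports`; unmatched rows get NULL for `flights`'s columns.
Matching on a.code = f.code. A NULL in a compared column never satisfies the condition.
- code=BQ: no f row matches, row kept with f columns NULL.
- code=NULL: no f row matches, row kept with f columns NULL.
- code=BQ: no f row matches, row kept with f columns NULL.
- code=BQ: no f row matches, row kept with f columns NULL.
- code=JV: no f row matches, row kept with f columns NULL.
- code=JV: no f row matches, row kept with f columns NULL.
After projecting and ordering:
a.city | f.dest
Chicago | NULL
Denver | NULL
Edison | NULL
Lima | NULL
Naples | NULL
NULL | NULL

(Chicago, NULL); (Denver, NULL); (Edison, NULL); (Lima, NULL); (Naples, NULL); (NULL, NULL)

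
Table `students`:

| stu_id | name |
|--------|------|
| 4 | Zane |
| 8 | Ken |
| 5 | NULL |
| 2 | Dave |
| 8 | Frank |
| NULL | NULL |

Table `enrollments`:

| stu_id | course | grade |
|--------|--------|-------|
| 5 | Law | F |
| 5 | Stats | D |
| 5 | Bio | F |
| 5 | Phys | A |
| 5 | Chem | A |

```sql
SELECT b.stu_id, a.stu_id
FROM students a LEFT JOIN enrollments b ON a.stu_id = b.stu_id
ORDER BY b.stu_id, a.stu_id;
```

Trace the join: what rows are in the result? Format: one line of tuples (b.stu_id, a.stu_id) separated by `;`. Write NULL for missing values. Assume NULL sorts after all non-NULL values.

(5, 5); (5, 5); (5, 5); (5, 5); (5, 5); (NULL, 2); (NULL, 4); (NULL, 8); (NULL, 8); (NULL, NULL)

LEFT JOIN keeps every row from `students`; unmatched rows get NULL for `enrollments`'s columns.
Matching on a.stu_id = b.stu_id. A NULL in a compared column never satisfies the condition.
Matched pairs: 5; unmatched a rows kept: 5.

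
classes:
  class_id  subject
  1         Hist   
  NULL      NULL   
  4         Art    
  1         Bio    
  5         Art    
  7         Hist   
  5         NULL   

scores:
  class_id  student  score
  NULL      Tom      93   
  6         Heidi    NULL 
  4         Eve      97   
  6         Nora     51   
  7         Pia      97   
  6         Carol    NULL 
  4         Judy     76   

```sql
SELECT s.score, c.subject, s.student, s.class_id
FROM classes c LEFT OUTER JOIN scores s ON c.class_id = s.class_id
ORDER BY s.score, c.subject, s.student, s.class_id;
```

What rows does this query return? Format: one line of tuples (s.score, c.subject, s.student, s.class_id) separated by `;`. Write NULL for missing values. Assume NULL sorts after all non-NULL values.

LEFT JOIN keeps every row from `classes`; unmatched rows get NULL for `scores`'s columns.
Matching on c.class_id = s.class_id. A NULL in a compared column never satisfies the condition.
- c[0] class_id=1 → no match; kept with NULLs on the s side.
- c[1] class_id=NULL → no match; kept with NULLs on the s side.
- c[2] class_id=4 → 2 match(es) in s → 2 row(s).
- c[3] class_id=1 → no match; kept with NULLs on the s side.
- c[4] class_id=5 → no match; kept with NULLs on the s side.
- c[5] class_id=7 → 1 match(es) in s → 1 row(s).
- c[6] class_id=5 → no match; kept with NULLs on the s side.
After projecting and ordering:
s.score | c.subject | s.student | s.class_id
76 | Art | Judy | 4
97 | Art | Eve | 4
97 | Hist | Pia | 7
NULL | Art | NULL | NULL
NULL | Bio | NULL | NULL
NULL | Hist | NULL | NULL
NULL | NULL | NULL | NULL
NULL | NULL | NULL | NULL

(76, Art, Judy, 4); (97, Art, Eve, 4); (97, Hist, Pia, 7); (NULL, Art, NULL, NULL); (NULL, Bio, NULL, NULL); (NULL, Hist, NULL, NULL); (NULL, NULL, NULL, NULL); (NULL, NULL, NULL, NULL)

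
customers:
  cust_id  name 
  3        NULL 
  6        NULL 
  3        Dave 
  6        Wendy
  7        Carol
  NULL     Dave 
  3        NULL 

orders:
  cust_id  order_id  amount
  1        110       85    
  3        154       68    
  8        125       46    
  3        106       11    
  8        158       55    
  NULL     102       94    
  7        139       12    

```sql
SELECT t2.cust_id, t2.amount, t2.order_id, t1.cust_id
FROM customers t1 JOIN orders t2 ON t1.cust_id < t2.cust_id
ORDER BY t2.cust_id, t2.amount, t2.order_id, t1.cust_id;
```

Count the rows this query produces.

INNER JOIN keeps only pairs where the ON condition holds.
Matching on t1.cust_id < t2.cust_id. A NULL in a compared column never satisfies the condition.
Matched pairs: 17.
Total: 17 rows.

17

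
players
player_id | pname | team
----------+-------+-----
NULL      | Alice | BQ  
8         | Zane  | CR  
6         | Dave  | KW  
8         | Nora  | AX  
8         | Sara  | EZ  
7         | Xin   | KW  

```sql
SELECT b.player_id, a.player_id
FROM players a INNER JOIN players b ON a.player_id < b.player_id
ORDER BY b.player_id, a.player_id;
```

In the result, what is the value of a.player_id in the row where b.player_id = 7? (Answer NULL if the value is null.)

INNER JOIN keeps only pairs where the ON condition holds.
Matching on a.player_id < b.player_id. A NULL in a compared column never satisfies the condition.
Matched pairs: 7.

6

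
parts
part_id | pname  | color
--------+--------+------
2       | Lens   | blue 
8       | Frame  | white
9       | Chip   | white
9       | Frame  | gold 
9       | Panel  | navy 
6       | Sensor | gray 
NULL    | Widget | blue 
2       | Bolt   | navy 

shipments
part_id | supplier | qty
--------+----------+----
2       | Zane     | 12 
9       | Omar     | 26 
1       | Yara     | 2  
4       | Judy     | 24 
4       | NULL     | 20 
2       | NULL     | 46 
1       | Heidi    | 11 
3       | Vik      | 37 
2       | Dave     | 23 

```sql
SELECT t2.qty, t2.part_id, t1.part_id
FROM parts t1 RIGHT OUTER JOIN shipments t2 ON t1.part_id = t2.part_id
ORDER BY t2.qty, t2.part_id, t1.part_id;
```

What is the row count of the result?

14

RIGHT JOIN keeps every row from `shipments`; unmatched rows get NULL for `parts`'s columns.
Matching on t1.part_id = t2.part_id. A NULL in a compared column never satisfies the condition.
- t1 row (part_id=2): matches 3 t2 row(s) → 3 output row(s).
- t1 row (part_id=8): no match.
- t1 row (part_id=9): matches 1 t2 row(s) → 1 output row(s).
- t1 row (part_id=9): matches 1 t2 row(s) → 1 output row(s).
- t1 row (part_id=9): matches 1 t2 row(s) → 1 output row(s).
- t1 row (part_id=6): no match.
- t1 row (part_id=NULL): no match.
- t1 row (part_id=2): matches 3 t2 row(s) → 3 output row(s).
- 5 t2 row(s) had no t1 match → kept, t1 columns NULL.
Total: 9 matched + 5 padded = 14 rows.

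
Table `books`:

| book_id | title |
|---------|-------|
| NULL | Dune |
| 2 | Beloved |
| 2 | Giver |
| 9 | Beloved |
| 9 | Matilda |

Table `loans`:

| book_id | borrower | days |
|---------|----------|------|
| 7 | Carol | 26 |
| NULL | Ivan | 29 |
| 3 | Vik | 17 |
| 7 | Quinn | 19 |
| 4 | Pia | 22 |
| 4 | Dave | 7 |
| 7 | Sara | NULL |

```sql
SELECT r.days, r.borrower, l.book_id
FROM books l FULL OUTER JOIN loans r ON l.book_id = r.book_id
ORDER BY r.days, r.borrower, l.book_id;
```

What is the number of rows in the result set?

FULL OUTER JOIN keeps every row from both sides; unmatched rows get NULL for the other side's columns.
Matching on l.book_id = r.book_id. A NULL in a compared column never satisfies the condition.
- book_id=NULL: no r row matches, row kept with r columns NULL.
- book_id=2: no r row matches, row kept with r columns NULL.
- book_id=2: no r row matches, row kept with r columns NULL.
- book_id=9: no r row matches, row kept with r columns NULL.
- book_id=9: no r row matches, row kept with r columns NULL.
- 7 r row(s) had no l match → kept, l columns NULL.
Total: 0 matched + 12 padded = 12 rows.

12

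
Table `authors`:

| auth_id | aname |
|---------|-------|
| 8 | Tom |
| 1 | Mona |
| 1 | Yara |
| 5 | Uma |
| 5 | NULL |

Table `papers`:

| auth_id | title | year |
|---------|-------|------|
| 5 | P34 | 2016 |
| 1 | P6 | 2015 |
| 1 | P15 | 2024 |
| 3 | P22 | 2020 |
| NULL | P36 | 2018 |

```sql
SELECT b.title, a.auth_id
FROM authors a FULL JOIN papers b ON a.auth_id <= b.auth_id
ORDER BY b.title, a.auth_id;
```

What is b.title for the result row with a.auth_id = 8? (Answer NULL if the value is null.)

NULL

FULL OUTER JOIN keeps every row from both sides; unmatched rows get NULL for the other side's columns.
Matching on a.auth_id <= b.auth_id. A NULL in a compared column never satisfies the condition.
Matched pairs: 10; unmatched a rows kept: 1; unmatched b rows kept: 1.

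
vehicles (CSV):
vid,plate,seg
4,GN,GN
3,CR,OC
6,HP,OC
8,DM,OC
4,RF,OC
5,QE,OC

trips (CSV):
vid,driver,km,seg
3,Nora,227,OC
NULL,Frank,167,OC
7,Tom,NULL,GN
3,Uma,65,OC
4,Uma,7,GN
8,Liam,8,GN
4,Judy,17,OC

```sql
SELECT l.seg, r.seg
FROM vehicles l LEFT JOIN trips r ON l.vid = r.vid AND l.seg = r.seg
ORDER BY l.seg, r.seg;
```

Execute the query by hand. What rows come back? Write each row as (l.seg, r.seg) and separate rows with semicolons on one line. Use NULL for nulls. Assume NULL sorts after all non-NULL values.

LEFT JOIN keeps every row from `vehicles`; unmatched rows get NULL for `trips`'s columns.
Matching on l.vid = r.vid AND l.seg = r.seg. A NULL in a compared column never satisfies the condition.
- l row (vid=4, seg=GN): matches 1 r row(s) → 1 output row(s).
- l row (vid=3, seg=OC): matches 2 r row(s) → 2 output row(s).
- l row (vid=6, seg=OC): no match → kept, r columns NULL.
- l row (vid=8, seg=OC): no match → kept, r columns NULL.
- l row (vid=4, seg=OC): matches 1 r row(s) → 1 output row(s).
- l row (vid=5, seg=OC): no match → kept, r columns NULL.
After projecting and ordering:
l.seg | r.seg
GN | GN
OC | OC
OC | OC
OC | OC
OC | NULL
OC | NULL
OC | NULL

(GN, GN); (OC, OC); (OC, OC); (OC, OC); (OC, NULL); (OC, NULL); (OC, NULL)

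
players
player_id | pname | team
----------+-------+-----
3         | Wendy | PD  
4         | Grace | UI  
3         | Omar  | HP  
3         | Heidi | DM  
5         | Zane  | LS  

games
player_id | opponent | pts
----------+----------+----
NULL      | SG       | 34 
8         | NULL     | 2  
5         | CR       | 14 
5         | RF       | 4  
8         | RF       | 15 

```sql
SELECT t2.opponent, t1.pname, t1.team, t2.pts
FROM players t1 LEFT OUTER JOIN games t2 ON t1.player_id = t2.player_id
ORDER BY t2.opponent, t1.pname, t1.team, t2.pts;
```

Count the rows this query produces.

LEFT JOIN keeps every row from `players`; unmatched rows get NULL for `games`'s columns.
Matching on t1.player_id = t2.player_id. A NULL in a compared column never satisfies the condition.
- t1 row (player_id=3): no match → kept, t2 columns NULL.
- t1 row (player_id=4): no match → kept, t2 columns NULL.
- t1 row (player_id=3): no match → kept, t2 columns NULL.
- t1 row (player_id=3): no match → kept, t2 columns NULL.
- t1 row (player_id=5): matches 2 t2 row(s) → 2 output row(s).
Total: 2 matched + 4 padded = 6 rows.

6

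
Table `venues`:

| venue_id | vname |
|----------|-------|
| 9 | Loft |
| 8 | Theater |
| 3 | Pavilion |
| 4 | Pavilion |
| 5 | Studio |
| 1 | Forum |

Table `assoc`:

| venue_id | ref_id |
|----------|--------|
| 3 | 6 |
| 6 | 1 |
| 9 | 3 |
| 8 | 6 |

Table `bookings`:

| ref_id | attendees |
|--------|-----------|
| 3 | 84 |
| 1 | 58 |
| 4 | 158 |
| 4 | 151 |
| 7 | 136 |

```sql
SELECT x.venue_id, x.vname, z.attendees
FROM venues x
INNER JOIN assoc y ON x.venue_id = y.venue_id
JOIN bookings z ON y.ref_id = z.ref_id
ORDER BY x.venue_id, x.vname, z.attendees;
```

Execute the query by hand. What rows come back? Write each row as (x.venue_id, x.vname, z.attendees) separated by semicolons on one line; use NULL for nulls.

(9, Loft, 84)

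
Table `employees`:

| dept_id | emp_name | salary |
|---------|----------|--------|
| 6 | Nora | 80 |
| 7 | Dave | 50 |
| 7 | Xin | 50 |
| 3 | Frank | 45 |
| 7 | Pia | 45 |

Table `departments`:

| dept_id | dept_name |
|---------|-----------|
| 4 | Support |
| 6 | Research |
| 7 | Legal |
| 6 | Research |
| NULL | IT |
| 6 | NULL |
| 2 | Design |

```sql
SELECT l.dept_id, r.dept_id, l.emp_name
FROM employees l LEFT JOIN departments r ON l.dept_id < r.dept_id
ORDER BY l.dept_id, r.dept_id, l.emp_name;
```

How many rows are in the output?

9

LEFT JOIN keeps every row from `employees`; unmatched rows get NULL for `departments`'s columns.
Matching on l.dept_id < r.dept_id. A NULL in a compared column never satisfies the condition.
Matched pairs: 6; unmatched l rows kept: 3.
Total: 6 matched + 3 padded = 9 rows.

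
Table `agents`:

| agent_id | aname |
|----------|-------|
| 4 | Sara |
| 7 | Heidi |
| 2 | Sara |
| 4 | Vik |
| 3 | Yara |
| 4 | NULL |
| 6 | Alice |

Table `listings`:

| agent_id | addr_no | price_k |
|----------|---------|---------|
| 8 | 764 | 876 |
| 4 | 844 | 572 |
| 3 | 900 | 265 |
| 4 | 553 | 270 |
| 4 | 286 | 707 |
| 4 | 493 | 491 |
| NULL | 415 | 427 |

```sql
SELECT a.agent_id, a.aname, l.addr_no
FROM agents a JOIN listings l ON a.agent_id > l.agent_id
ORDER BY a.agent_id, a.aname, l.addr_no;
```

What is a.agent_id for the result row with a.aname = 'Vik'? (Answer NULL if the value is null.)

4

INNER JOIN keeps only pairs where the ON condition holds.
Matching on a.agent_id > l.agent_id. A NULL in a compared column never satisfies the condition.
- a[0] agent_id=4 → 1 match(es) in l → 1 row(s).
- a[1] agent_id=7 → 5 match(es) in l → 5 row(s).
- a[2] agent_id=2 → no match; dropped.
- a[3] agent_id=4 → 1 match(es) in l → 1 row(s).
- a[4] agent_id=3 → no match; dropped.
- a[5] agent_id=4 → 1 match(es) in l → 1 row(s).
- a[6] agent_id=6 → 5 match(es) in l → 5 row(s).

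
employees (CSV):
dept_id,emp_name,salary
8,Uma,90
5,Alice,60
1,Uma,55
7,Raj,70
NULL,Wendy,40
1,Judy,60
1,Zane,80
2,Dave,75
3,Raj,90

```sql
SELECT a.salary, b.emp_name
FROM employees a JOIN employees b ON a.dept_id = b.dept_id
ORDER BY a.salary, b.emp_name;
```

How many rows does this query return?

14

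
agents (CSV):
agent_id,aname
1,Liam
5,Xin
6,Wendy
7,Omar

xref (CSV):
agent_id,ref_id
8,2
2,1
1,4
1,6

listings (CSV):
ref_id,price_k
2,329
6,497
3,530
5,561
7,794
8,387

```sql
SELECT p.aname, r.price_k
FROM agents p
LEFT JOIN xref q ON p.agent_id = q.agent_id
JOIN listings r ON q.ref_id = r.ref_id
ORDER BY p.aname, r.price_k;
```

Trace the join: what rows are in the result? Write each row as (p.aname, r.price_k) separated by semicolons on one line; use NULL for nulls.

Step 1 — p LEFT JOIN q on agent_id → 5 row(s).
Then INNER JOIN `listings r` on ref_id: keep only rows whose q.ref_id appears in r.

(Liam, 497)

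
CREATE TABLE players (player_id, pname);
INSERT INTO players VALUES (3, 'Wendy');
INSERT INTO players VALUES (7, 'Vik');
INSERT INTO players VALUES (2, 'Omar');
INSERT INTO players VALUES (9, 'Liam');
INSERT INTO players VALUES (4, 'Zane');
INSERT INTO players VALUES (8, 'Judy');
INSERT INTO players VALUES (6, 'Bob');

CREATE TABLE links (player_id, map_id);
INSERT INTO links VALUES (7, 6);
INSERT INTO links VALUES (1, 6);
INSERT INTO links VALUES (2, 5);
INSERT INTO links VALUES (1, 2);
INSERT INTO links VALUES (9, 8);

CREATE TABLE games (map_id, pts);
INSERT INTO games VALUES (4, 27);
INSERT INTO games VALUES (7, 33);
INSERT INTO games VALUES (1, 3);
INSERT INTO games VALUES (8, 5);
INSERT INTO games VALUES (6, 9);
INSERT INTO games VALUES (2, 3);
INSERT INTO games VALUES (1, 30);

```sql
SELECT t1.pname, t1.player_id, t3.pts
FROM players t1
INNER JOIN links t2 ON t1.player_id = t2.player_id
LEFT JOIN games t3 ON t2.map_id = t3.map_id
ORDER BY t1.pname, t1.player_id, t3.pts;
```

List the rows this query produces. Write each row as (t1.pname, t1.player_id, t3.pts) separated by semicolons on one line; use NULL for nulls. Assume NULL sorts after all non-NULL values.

(Liam, 9, 5); (Omar, 2, NULL); (Vik, 7, 9)

Step 1 — t1 INNER JOIN t2 on player_id → 3 row(s).
Then LEFT JOIN `games t3` on map_id: each of those 3 rows is kept; rows whose t2.map_id has no match in t3 get NULL for t3's columns.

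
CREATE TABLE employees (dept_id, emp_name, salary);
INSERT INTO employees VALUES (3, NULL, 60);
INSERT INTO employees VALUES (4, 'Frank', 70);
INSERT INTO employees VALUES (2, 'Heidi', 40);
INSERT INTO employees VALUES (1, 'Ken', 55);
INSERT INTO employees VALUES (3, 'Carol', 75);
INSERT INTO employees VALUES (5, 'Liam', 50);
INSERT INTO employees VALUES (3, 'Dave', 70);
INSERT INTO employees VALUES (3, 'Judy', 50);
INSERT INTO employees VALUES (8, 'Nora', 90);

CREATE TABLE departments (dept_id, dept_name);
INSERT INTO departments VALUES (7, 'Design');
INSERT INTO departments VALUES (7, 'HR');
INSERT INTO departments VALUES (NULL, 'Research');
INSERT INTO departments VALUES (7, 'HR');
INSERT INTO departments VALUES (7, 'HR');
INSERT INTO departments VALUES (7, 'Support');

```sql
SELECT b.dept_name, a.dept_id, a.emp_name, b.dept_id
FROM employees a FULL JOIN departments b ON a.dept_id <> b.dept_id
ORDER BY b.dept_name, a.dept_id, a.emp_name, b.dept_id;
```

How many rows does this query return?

46

FULL OUTER JOIN keeps every row from both sides; unmatched rows get NULL for the other side's columns.
Matching on a.dept_id <> b.dept_id. A NULL in a compared column never satisfies the condition.
- a (dept_id=3) pairs with 5 row(s) of b.
- a (dept_id=4) pairs with 5 row(s) of b.
- a (dept_id=2) pairs with 5 row(s) of b.
- a (dept_id=1) pairs with 5 row(s) of b.
- a (dept_id=3) pairs with 5 row(s) of b.
- a (dept_id=5) pairs with 5 row(s) of b.
- a (dept_id=3) pairs with 5 row(s) of b.
- a (dept_id=3) pairs with 5 row(s) of b.
- a (dept_id=8) pairs with 5 row(s) of b.
- 1 row(s) from b found no a partner → padded with NULL.
Total: 45 matched + 1 padded = 46 rows.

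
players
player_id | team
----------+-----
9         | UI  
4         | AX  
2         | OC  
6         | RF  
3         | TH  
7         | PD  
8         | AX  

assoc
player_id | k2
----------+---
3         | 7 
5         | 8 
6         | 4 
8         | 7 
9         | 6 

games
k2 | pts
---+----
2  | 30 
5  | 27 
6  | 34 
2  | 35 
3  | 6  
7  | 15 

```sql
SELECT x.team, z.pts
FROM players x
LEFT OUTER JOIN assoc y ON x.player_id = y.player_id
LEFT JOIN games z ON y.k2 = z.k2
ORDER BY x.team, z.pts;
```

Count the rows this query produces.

Evaluate left to right. First `players x LEFT JOIN assoc y` on player_id: 7 row(s).
Then LEFT JOIN `games z` on k2: each of those 7 rows is kept; rows whose y.k2 has no match in z get NULL for z's columns.
Result: 7 row(s).

7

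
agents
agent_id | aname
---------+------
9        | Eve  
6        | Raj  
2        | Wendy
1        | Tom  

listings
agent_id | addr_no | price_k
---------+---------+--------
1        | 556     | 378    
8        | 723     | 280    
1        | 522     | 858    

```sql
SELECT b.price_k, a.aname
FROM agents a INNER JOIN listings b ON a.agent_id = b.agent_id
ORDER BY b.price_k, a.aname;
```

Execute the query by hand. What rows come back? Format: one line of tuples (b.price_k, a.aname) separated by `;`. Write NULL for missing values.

(378, Tom); (858, Tom)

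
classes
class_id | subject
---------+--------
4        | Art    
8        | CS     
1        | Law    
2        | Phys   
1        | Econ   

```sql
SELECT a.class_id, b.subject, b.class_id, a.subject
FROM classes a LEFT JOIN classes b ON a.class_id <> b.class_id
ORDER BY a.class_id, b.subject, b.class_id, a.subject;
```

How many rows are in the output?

LEFT JOIN keeps every row from `classes a`; unmatched rows get NULL for `classes b`'s columns.
Matching on a.class_id <> b.class_id.
Matched pairs: 18; unmatched a rows kept: 0.
Total: 18 rows.

18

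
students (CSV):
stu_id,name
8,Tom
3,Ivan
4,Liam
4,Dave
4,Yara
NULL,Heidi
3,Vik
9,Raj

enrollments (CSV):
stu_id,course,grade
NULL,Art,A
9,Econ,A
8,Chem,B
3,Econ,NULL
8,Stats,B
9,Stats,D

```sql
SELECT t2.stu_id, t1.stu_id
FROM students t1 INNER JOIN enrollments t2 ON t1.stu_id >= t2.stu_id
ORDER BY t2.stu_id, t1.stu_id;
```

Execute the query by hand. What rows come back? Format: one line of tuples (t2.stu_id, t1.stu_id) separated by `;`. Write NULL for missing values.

INNER JOIN keeps only pairs where the ON condition holds.
Matching on t1.stu_id >= t2.stu_id. A NULL in a compared column never satisfies the condition.
Matched pairs: 13.

(3, 3); (3, 3); (3, 4); (3, 4); (3, 4); (3, 8); (3, 9); (8, 8); (8, 8); (8, 9); (8, 9); (9, 9); (9, 9)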